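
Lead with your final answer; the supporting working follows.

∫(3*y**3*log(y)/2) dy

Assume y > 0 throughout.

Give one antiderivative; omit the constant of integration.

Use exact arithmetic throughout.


The answer is 3*y**4*log(y)/8 - 3*y**4/32.
Step 1. Integrate ∫(3*y**3*log(y)/2) dy by parts with u = log(y), dv = (3*y**3/2) dy, so v = 3*y**4/8 [assuming y > 0]: now 3*y**4*log(y)/8 + ∫(-3*y**3/8) dy.
Step 2. Evaluate the standard form: now 3*y**4*log(y)/8 - 3*y**4/32.
Answer: 3*y**4*log(y)/8 - 3*y**4/32.


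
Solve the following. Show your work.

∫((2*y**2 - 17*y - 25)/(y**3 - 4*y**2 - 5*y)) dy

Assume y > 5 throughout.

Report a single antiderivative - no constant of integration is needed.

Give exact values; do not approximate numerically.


Step 1. Decompose ∫((2*y**2 - 17*y - 25)/(y**3 - 4*y**2 - 5*y)) dy by partial fractions, (2*y**2 - 17*y - 25)/(y**3 - 4*y**2 - 5*y) = -1/(y + 1) - 2/(y - 5) + 5/y: now ∫(5/y) dy + ∫(-2/(y - 5)) dy + ∫(-1/(y + 1)) dy.
Step 2. Evaluate the standard form [assuming y > 5]: now -2*log(y - 5) + ∫(5/y) dy + ∫(-1/(y + 1)) dy.
Step 3. Evaluate the standard form [assuming y > 0]: now 5*log(y) - 2*log(y - 5) + ∫(-1/(y + 1)) dy.
Step 4. Evaluate the standard form [assuming y > -1]: now 5*log(y) - 2*log(y - 5) - log(y + 1).
Answer: 5*log(y) - 2*log(y - 5) - log(y + 1).


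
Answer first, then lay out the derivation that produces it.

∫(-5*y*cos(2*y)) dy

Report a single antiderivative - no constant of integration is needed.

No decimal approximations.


The answer is -5*y*sin(2*y)/2 - 5*cos(2*y)/4.
Step 1. Integrate ∫(-5*y*cos(2*y)) dy by parts with u = y, dv = (-5*cos(2*y)) dy, so v = -5*sin(2*y)/2: now -5*y*sin(2*y)/2 + ∫(5*sin(2*y)/2) dy.
Step 2. Evaluate the standard form: now -5*y*sin(2*y)/2 - 5*cos(2*y)/4.
Answer: -5*y*sin(2*y)/2 - 5*cos(2*y)/4.


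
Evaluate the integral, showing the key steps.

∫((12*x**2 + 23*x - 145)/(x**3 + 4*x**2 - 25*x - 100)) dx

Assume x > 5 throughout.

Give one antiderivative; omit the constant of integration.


Step 1. Decompose ∫((12*x**2 + 23*x - 145)/(x**3 + 4*x**2 - 25*x - 100)) dx by partial fractions, (12*x**2 + 23*x - 145)/(x**3 + 4*x**2 - 25*x - 100) = 4/(x + 5) + 5/(x + 4) + 3/(x - 5): now ∫(3/(x - 5)) dx + ∫(5/(x + 4)) dx + ∫(4/(x + 5)) dx.
Step 2. Evaluate the standard form [assuming x > -4]: now 5*log(x + 4) + ∫(3/(x - 5)) dx + ∫(4/(x + 5)) dx.
Step 3. Evaluate the standard form [assuming x > -5]: now 5*log(x + 4) + 4*log(x + 5) + ∫(3/(x - 5)) dx.
Step 4. Evaluate the standard form [assuming x > 5]: now 3*log(x - 5) + 5*log(x + 4) + 4*log(x + 5).
Answer: 3*log(x - 5) + 5*log(x + 4) + 4*log(x + 5).


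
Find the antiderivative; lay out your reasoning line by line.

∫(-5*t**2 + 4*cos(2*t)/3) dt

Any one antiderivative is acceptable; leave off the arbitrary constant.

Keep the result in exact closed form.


Step 1. Rewrite: now ∫(-5*t**2) dt + ∫(4*cos(2*t)/3) dt.
Step 2. Evaluate the standard form: now -5*t**3/3 + ∫(4*cos(2*t)/3) dt.
Step 3. Evaluate the standard form: now -5*t**3/3 + 2*sin(2*t)/3.
Answer: -5*t**3/3 + 2*sin(2*t)/3.


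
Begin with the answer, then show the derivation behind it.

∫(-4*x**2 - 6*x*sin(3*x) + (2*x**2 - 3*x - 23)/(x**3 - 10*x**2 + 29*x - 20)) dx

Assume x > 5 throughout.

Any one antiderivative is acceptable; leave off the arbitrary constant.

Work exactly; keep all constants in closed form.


The answer is -4*x**3/3 + 2*x*cos(3*x) + 3*log(x - 5) + log(x - 4) - 2*log(x - 1) - 2*sin(3*x)/3.
Step 1. Rewrite: now ∫(-4*x**2) dx + ∫(-6*x*sin(3*x)) dx + ∫((2*x**2 - 3*x - 23)/(x**3 - 10*x**2 + 29*x - 20)) dx.
Step 2. Evaluate the standard form: now -4*x**3/3 + ∫(-6*x*sin(3*x)) dx + ∫((2*x**2 - 3*x - 23)/(x**3 - 10*x**2 + 29*x - 20)) dx.
Step 3. Decompose ∫((2*x**2 - 3*x - 23)/(x**3 - 10*x**2 + 29*x - 20)) dx by partial fractions, (2*x**2 - 3*x - 23)/(x**3 - 10*x**2 + 29*x - 20) = -2/(x - 1) + 1/(x - 4) + 3/(x - 5): now -4*x**3/3 + ∫(-6*x*sin(3*x)) dx + ∫(3/(x - 5)) dx + ∫(1/(x - 4)) dx + ∫(-2/(x - 1)) dx.
Step 4. Evaluate the standard form [assuming x > 5]: now -4*x**3/3 + 3*log(x - 5) + ∫(-6*x*sin(3*x)) dx + ∫(1/(x - 4)) dx + ∫(-2/(x - 1)) dx.
Step 5. Evaluate the standard form [assuming x > 1]: now -4*x**3/3 + 3*log(x - 5) - 2*log(x - 1) + ∫(-6*x*sin(3*x)) dx + ∫(1/(x - 4)) dx.
Step 6. Evaluate the standard form [assuming x > 4]: now -4*x**3/3 + 3*log(x - 5) + log(x - 4) - 2*log(x - 1) + ∫(-6*x*sin(3*x)) dx.
Step 7. Integrate ∫(-6*x*sin(3*x)) dx by parts with u = x, dv = (-6*sin(3*x)) dx, so v = 2*cos(3*x): now -4*x**3/3 + 2*x*cos(3*x) + 3*log(x - 5) + log(x - 4) - 2*log(x - 1) + ∫(-2*cos(3*x)) dx.
Step 8. Evaluate the standard form: now -4*x**3/3 + 2*x*cos(3*x) + 3*log(x - 5) + log(x - 4) - 2*log(x - 1) - 2*sin(3*x)/3.
Answer: -4*x**3/3 + 2*x*cos(3*x) + 3*log(x - 5) + log(x - 4) - 2*log(x - 1) - 2*sin(3*x)/3.


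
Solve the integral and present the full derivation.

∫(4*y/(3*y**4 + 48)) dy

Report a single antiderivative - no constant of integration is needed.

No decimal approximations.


Step 1. Substitute u = y**2, turning ∫(4*y/(3*y**4 + 48)) dy into ∫(2/(3*(u**2 + 16))) du: now ∫(2/(3*(u**2 + 16))) du.
Step 2. Evaluate the standard form: now atan(u/4)/6.
Step 3. Substitute back u = y**2: now atan(y**2/4)/6.
Answer: atan(y**2/4)/6.


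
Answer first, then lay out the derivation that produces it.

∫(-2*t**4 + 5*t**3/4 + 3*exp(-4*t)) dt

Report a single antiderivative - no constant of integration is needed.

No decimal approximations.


The answer is -2*t**5/5 + 5*t**4/16 - 3*exp(-4*t)/4.
Step 1. Rewrite: now ∫(5*t**3/4) dt + ∫(-2*t**4) dt + ∫(3*exp(-4*t)) dt.
Step 2. Evaluate the standard form: now -2*t**5/5 + ∫(5*t**3/4) dt + ∫(3*exp(-4*t)) dt.
Step 3. Evaluate the standard form: now -2*t**5/5 + ∫(5*t**3/4) dt - 3*exp(-4*t)/4.
Step 4. Evaluate the standard form: now -2*t**5/5 + 5*t**4/16 - 3*exp(-4*t)/4.
Answer: -2*t**5/5 + 5*t**4/16 - 3*exp(-4*t)/4.


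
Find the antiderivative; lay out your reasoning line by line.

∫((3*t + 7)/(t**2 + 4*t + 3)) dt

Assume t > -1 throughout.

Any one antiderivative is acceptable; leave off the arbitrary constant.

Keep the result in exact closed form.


Step 1. Decompose ∫((3*t + 7)/(t**2 + 4*t + 3)) dt by partial fractions, (3*t + 7)/(t**2 + 4*t + 3) = 1/(t + 3) + 2/(t + 1): now ∫(2/(t + 1)) dt + ∫(1/(t + 3)) dt.
Step 2. Evaluate the standard form [assuming t > -1]: now 2*log(t + 1) + ∫(1/(t + 3)) dt.
Step 3. Evaluate the standard form [assuming t > -3]: now 2*log(t + 1) + log(t + 3).
Answer: 2*log(t + 1) + log(t + 3).


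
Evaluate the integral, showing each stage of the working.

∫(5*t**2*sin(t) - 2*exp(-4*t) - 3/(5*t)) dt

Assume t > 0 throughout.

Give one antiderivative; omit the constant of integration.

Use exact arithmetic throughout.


Step 1. Rewrite: now ∫(-3/(5*t)) dt + ∫(5*t**2*sin(t)) dt + ∫(-2*exp(-4*t)) dt.
Step 2. Evaluate the standard form [assuming t > 0]: now -3*log(t)/5 + ∫(5*t**2*sin(t)) dt + ∫(-2*exp(-4*t)) dt.
Step 3. Evaluate the standard form: now -3*log(t)/5 + ∫(5*t**2*sin(t)) dt + exp(-4*t)/2.
Step 4. Integrate ∫(5*t**2*sin(t)) dt by parts with u = t**2, dv = (5*sin(t)) dt, so v = -5*cos(t): now -5*t**2*cos(t) - 3*log(t)/5 + ∫(10*t*cos(t)) dt + exp(-4*t)/2.
Step 5. Integrate ∫(10*t*cos(t)) dt by parts with u = t, dv = (10*cos(t)) dt, so v = 10*sin(t): now -5*t**2*cos(t) + 10*t*sin(t) - 3*log(t)/5 + ∫(-10*sin(t)) dt + exp(-4*t)/2.
Step 6. Evaluate the standard form: now -5*t**2*cos(t) + 10*t*sin(t) - 3*log(t)/5 + 10*cos(t) + exp(-4*t)/2.
Answer: -5*t**2*cos(t) + 10*t*sin(t) - 3*log(t)/5 + 10*cos(t) + exp(-4*t)/2.


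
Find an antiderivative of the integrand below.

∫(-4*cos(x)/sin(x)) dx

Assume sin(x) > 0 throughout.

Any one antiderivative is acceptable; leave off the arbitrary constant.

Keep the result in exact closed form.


Answer: -4*log(sin(x)).


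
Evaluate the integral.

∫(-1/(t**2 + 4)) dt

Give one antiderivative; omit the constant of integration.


Answer: -atan(t/2)/2.


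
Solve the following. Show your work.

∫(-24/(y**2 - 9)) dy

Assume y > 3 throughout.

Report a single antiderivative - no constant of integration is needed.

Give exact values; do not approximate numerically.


Step 1. Decompose ∫(-24/(y**2 - 9)) dy by partial fractions, -24/(y**2 - 9) = 4/(y + 3) - 4/(y - 3): now ∫(-4/(y - 3)) dy + ∫(4/(y + 3)) dy.
Step 2. Evaluate the standard form [assuming y > 3]: now -4*log(y - 3) + ∫(4/(y + 3)) dy.
Step 3. Evaluate the standard form [assuming y > -3]: now -4*log(y - 3) + 4*log(y + 3).
Answer: -4*log(y - 3) + 4*log(y + 3).


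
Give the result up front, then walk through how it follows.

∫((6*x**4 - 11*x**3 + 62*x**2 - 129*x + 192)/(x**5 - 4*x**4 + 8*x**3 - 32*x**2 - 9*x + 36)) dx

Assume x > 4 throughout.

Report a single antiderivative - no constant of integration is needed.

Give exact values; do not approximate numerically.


The answer is 4*log(x - 4) - 2*log(x - 1) + 4*log(x + 1) + atan(x/3).
Step 1. Decompose ∫((6*x**4 - 11*x**3 + 62*x**2 - 129*x + 192)/(x**5 - 4*x**4 + 8*x**3 - 32*x**2 - 9*x + 36)) dx by partial fractions, (6*x**4 - 11*x**3 + 62*x**2 - 129*x + 192)/(x**5 - 4*x**4 + 8*x**3 - 32*x**2 - 9*x + 36) = 3/(x**2 + 9) + 4/(x + 1) - 2/(x - 1) + 4/(x - 4): now ∫(4/(x - 4)) dx + ∫(-2/(x - 1)) dx + ∫(4/(x + 1)) dx + ∫(3/(x**2 + 9)) dx.
Step 2. Evaluate the standard form [assuming x > 1]: now -2*log(x - 1) + ∫(4/(x - 4)) dx + ∫(4/(x + 1)) dx + ∫(3/(x**2 + 9)) dx.
Step 3. Evaluate the standard form [assuming x > 4]: now 4*log(x - 4) - 2*log(x - 1) + ∫(4/(x + 1)) dx + ∫(3/(x**2 + 9)) dx.
Step 4. Evaluate the standard form [assuming x > -1]: now 4*log(x - 4) - 2*log(x - 1) + 4*log(x + 1) + ∫(3/(x**2 + 9)) dx.
Step 5. Evaluate the standard form: now 4*log(x - 4) - 2*log(x - 1) + 4*log(x + 1) + atan(x/3).
Answer: 4*log(x - 4) - 2*log(x - 1) + 4*log(x + 1) + atan(x/3).


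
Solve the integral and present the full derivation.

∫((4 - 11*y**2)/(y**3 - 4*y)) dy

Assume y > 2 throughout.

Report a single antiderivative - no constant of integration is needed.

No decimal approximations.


Step 1. Decompose ∫((4 - 11*y**2)/(y**3 - 4*y)) dy by partial fractions, (4 - 11*y**2)/(y**3 - 4*y) = -5/(y + 2) - 5/(y - 2) - 1/y: now ∫(-1/y) dy + ∫(-5/(y - 2)) dy + ∫(-5/(y + 2)) dy.
Step 2. Evaluate the standard form [assuming y > 0]: now -log(y) + ∫(-5/(y - 2)) dy + ∫(-5/(y + 2)) dy.
Step 3. Evaluate the standard form [assuming y > -2]: now -log(y) - 5*log(y + 2) + ∫(-5/(y - 2)) dy.
Step 4. Evaluate the standard form [assuming y > 2]: now -log(y) - 5*log(y - 2) - 5*log(y + 2).
Answer: -log(y) - 5*log(y - 2) - 5*log(y + 2).


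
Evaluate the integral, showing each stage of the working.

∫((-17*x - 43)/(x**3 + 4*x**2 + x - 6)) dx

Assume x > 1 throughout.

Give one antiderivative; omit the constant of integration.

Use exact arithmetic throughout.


Step 1. Decompose ∫((-17*x - 43)/(x**3 + 4*x**2 + x - 6)) dx by partial fractions, (-17*x - 43)/(x**3 + 4*x**2 + x - 6) = 2/(x + 3) + 3/(x + 2) - 5/(x - 1): now ∫(-5/(x - 1)) dx + ∫(3/(x + 2)) dx + ∫(2/(x + 3)) dx.
Step 2. Evaluate the standard form [assuming x > -3]: now 2*log(x + 3) + ∫(-5/(x - 1)) dx + ∫(3/(x + 2)) dx.
Step 3. Evaluate the standard form [assuming x > -2]: now 3*log(x + 2) + 2*log(x + 3) + ∫(-5/(x - 1)) dx.
Step 4. Evaluate the standard form [assuming x > 1]: now -5*log(x - 1) + 3*log(x + 2) + 2*log(x + 3).
Answer: -5*log(x - 1) + 3*log(x + 2) + 2*log(x + 3).


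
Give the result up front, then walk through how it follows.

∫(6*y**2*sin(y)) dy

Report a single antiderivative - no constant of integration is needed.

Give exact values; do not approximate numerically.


The answer is -6*y**2*cos(y) + 12*y*sin(y) + 12*cos(y).
Step 1. Integrate ∫(6*y**2*sin(y)) dy by parts with u = y**2, dv = (6*sin(y)) dy, so v = -6*cos(y): now -6*y**2*cos(y) + ∫(12*y*cos(y)) dy.
Step 2. Integrate ∫(12*y*cos(y)) dy by parts with u = y, dv = (12*cos(y)) dy, so v = 12*sin(y): now -6*y**2*cos(y) + 12*y*sin(y) + ∫(-12*sin(y)) dy.
Step 3. Evaluate the standard form: now -6*y**2*cos(y) + 12*y*sin(y) + 12*cos(y).
Answer: -6*y**2*cos(y) + 12*y*sin(y) + 12*cos(y).


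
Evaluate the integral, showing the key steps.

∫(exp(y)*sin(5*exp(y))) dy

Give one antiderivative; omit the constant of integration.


Step 1. Substitute u = exp(y), turning ∫(exp(y)*sin(5*exp(y))) dy into ∫(sin(5*u)) du: now ∫(sin(5*u)) du.
Step 2. Evaluate the standard form: now -cos(5*u)/5.
Step 3. Substitute back u = exp(y): now -cos(5*exp(y))/5.
Answer: -cos(5*exp(y))/5.


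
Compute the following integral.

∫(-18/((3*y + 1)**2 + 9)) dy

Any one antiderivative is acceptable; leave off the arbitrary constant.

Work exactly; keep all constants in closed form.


Answer: -2*atan(y + 1/3).


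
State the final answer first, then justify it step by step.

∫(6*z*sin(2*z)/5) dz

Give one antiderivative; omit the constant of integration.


The answer is -3*z*cos(2*z)/5 + 3*sin(2*z)/10.
Step 1. Integrate ∫(6*z*sin(2*z)/5) dz by parts with u = z, dv = (6*sin(2*z)/5) dz, so v = -3*cos(2*z)/5: now -3*z*cos(2*z)/5 + ∫(3*cos(2*z)/5) dz.
Step 2. Evaluate the standard form: now -3*z*cos(2*z)/5 + 3*sin(2*z)/10.
Answer: -3*z*cos(2*z)/5 + 3*sin(2*z)/10.


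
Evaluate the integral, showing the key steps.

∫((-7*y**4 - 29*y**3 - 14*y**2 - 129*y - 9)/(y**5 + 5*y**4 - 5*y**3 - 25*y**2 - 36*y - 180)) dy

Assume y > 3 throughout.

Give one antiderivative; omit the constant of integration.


Step 1. Decompose ∫((-7*y**4 - 29*y**3 - 14*y**2 - 129*y - 9)/(y**5 + 5*y**4 - 5*y**3 - 25*y**2 - 36*y - 180)) dy by partial fractions, (-7*y**4 - 29*y**3 - 14*y**2 - 129*y - 9)/(y**5 + 5*y**4 - 5*y**3 - 25*y**2 - 36*y - 180) = 1/(y**2 + 4) - 1/(y + 5) - 3/(y + 3) - 3/(y - 3): now ∫(-3/(y - 3)) dy + ∫(-3/(y + 3)) dy + ∫(-1/(y + 5)) dy + ∫(1/(y**2 + 4)) dy.
Step 2. Evaluate the standard form [assuming y > -3]: now -3*log(y + 3) + ∫(-3/(y - 3)) dy + ∫(-1/(y + 5)) dy + ∫(1/(y**2 + 4)) dy.
Step 3. Evaluate the standard form [assuming y > 3]: now -3*log(y - 3) - 3*log(y + 3) + ∫(-1/(y + 5)) dy + ∫(1/(y**2 + 4)) dy.
Step 4. Evaluate the standard form [assuming y > -5]: now -3*log(y - 3) - 3*log(y + 3) - log(y + 5) + ∫(1/(y**2 + 4)) dy.
Step 5. Evaluate the standard form: now -3*log(y - 3) - 3*log(y + 3) - log(y + 5) + atan(y/2)/2.
Answer: -3*log(y - 3) - 3*log(y + 3) - log(y + 5) + atan(y/2)/2.


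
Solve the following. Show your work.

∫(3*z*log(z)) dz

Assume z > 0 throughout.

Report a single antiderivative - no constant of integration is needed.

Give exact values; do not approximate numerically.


Step 1. Integrate ∫(3*z*log(z)) dz by parts with u = log(z), dv = (3*z) dz, so v = 3*z**2/2 [assuming z > 0]: now 3*z**2*log(z)/2 + ∫(-3*z/2) dz.
Step 2. Evaluate the standard form: now 3*z**2*log(z)/2 - 3*z**2/4.
Answer: 3*z**2*log(z)/2 - 3*z**2/4.


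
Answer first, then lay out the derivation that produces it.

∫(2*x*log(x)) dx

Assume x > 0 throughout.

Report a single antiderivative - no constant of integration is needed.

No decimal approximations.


The answer is x**2*log(x) - x**2/2.
Step 1. Integrate ∫(2*x*log(x)) dx by parts with u = log(x), dv = (2*x) dx, so v = x**2 [assuming x > 0]: now x**2*log(x) + ∫(-x) dx.
Step 2. Evaluate the standard form: now x**2*log(x) - x**2/2.
Answer: x**2*log(x) - x**2/2.


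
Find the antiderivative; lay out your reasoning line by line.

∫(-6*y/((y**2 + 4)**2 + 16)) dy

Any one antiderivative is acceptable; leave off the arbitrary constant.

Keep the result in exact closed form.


Step 1. Substitute u = y**2 + 4, turning ∫(-6*y/((y**2 + 4)**2 + 16)) dy into ∫(-3/(u**2 + 16)) du: now ∫(-3/(u**2 + 16)) du.
Step 2. Evaluate the standard form: now -3*atan(u/4)/4.
Step 3. Substitute back u = y**2 + 4: now -3*atan(y**2/4 + 1)/4.
Answer: -3*atan(y**2/4 + 1)/4.


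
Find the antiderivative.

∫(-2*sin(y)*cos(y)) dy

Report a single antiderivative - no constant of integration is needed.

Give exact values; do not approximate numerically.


Answer: -sin(y)**2.


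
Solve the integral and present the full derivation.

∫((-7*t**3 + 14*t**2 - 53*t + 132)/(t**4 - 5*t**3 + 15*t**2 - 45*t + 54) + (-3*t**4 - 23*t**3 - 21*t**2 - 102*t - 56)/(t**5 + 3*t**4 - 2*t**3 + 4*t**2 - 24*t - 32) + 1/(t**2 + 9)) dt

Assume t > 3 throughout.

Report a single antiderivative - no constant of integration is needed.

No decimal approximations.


Step 1. Rewrite: now ∫((-7*t**3 + 14*t**2 - 53*t + 132)/(t**4 - 5*t**3 + 15*t**2 - 45*t + 54)) dt + ∫((-3*t**4 - 23*t**3 - 21*t**2 - 102*t - 56)/(t**5 + 3*t**4 - 2*t**3 + 4*t**2 - 24*t - 32)) dt + ∫(1/(t**2 + 9)) dt.
Step 2. Evaluate the standard form: now atan(t/3)/3 + ∫((-7*t**3 + 14*t**2 - 53*t + 132)/(t**4 - 5*t**3 + 15*t**2 - 45*t + 54)) dt + ∫((-3*t**4 - 23*t**3 - 21*t**2 - 102*t - 56)/(t**5 + 3*t**4 - 2*t**3 + 4*t**2 - 24*t - 32)) dt.
Step 3. Decompose ∫((-3*t**4 - 23*t**3 - 21*t**2 - 102*t - 56)/(t**5 + 3*t**4 - 2*t**3 + 4*t**2 - 24*t - 32)) dt by partial fractions, (-3*t**4 - 23*t**3 - 21*t**2 - 102*t - 56)/(t**5 + 3*t**4 - 2*t**3 + 4*t**2 - 24*t - 32) = 1/(t**2 + 4) + 2/(t + 4) - 1/(t + 1) - 4/(t - 2): now atan(t/3)/3 + ∫((-7*t**3 + 14*t**2 - 53*t + 132)/(t**4 - 5*t**3 + 15*t**2 - 45*t + 54)) dt + ∫(-4/(t - 2)) dt + ∫(-1/(t + 1)) dt + ∫(2/(t + 4)) dt + ∫(1/(t**2 + 4)) dt.
Step 4. Evaluate the standard form [assuming t > 2]: now -4*log(t - 2) + atan(t/3)/3 + ∫((-7*t**3 + 14*t**2 - 53*t + 132)/(t**4 - 5*t**3 + 15*t**2 - 45*t + 54)) dt + ∫(-1/(t + 1)) dt + ∫(2/(t + 4)) dt + ∫(1/(t**2 + 4)) dt.
Step 5. Evaluate the standard form [assuming t > -1]: now -4*log(t - 2) - log(t + 1) + atan(t/3)/3 + ∫((-7*t**3 + 14*t**2 - 53*t + 132)/(t**4 - 5*t**3 + 15*t**2 - 45*t + 54)) dt + ∫(2/(t + 4)) dt + ∫(1/(t**2 + 4)) dt.
Step 6. Evaluate the standard form [assuming t > -4]: now -4*log(t - 2) - log(t + 1) + 2*log(t + 4) + atan(t/3)/3 + ∫((-7*t**3 + 14*t**2 - 53*t + 132)/(t**4 - 5*t**3 + 15*t**2 - 45*t + 54)) dt + ∫(1/(t**2 + 4)) dt.
Step 7. Evaluate the standard form: now -4*log(t - 2) - log(t + 1) + 2*log(t + 4) + atan(t/3)/3 + atan(t/2)/2 + ∫((-7*t**3 + 14*t**2 - 53*t + 132)/(t**4 - 5*t**3 + 15*t**2 - 45*t + 54)) dt.
Step 8. Decompose ∫((-7*t**3 + 14*t**2 - 53*t + 132)/(t**4 - 5*t**3 + 15*t**2 - 45*t + 54)) dt by partial fractions, (-7*t**3 + 14*t**2 - 53*t + 132)/(t**4 - 5*t**3 + 15*t**2 - 45*t + 54) = -2/(t**2 + 9) - 2/(t - 2) - 5/(t - 3): now -4*log(t - 2) - log(t + 1) + 2*log(t + 4) + atan(t/3)/3 + atan(t/2)/2 + ∫(-5/(t - 3)) dt + ∫(-2/(t - 2)) dt + ∫(-2/(t**2 + 9)) dt.
Step 9. Evaluate the standard form [assuming t > 3]: now -5*log(t - 3) - 4*log(t - 2) - log(t + 1) + 2*log(t + 4) + atan(t/3)/3 + atan(t/2)/2 + ∫(-2/(t - 2)) dt + ∫(-2/(t**2 + 9)) dt.
Step 10. Evaluate the standard form [assuming t > 2]: now -5*log(t - 3) - 6*log(t - 2) - log(t + 1) + 2*log(t + 4) + atan(t/3)/3 + atan(t/2)/2 + ∫(-2/(t**2 + 9)) dt.
Step 11. Evaluate the standard form: now -5*log(t - 3) - 6*log(t - 2) - log(t + 1) + 2*log(t + 4) - atan(t/3)/3 + atan(t/2)/2.
Answer: -5*log(t - 3) - 6*log(t - 2) - log(t + 1) + 2*log(t + 4) - atan(t/3)/3 + atan(t/2)/2.


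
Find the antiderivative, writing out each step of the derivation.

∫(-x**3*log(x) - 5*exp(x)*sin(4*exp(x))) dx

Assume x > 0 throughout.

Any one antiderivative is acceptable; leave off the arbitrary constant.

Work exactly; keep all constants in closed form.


Step 1. Rewrite: now ∫(-x**3*log(x)) dx + ∫(-5*exp(x)*sin(4*exp(x))) dx.
Step 2. Substitute u = exp(x), turning ∫(-5*exp(x)*sin(4*exp(x))) dx into ∫(-5*sin(4*u)) du: now ∫(-x**3*log(x)) dx + ∫(-5*sin(4*u)) du.
Step 3. Evaluate the standard form: now 5*cos(4*u)/4 + ∫(-x**3*log(x)) dx.
Step 4. Substitute back u = exp(x): now 5*cos(4*exp(x))/4 + ∫(-x**3*log(x)) dx.
Step 5. Integrate ∫(-x**3*log(x)) dx by parts with u = log(x), dv = (-x**3) dx, so v = -x**4/4 [assuming x > 0]: now -x**4*log(x)/4 + 5*cos(4*exp(x))/4 + ∫(x**3/4) dx.
Step 6. Evaluate the standard form: now -x**4*log(x)/4 + x**4/16 + 5*cos(4*exp(x))/4.
Answer: -x**4*log(x)/4 + x**4/16 + 5*cos(4*exp(x))/4.


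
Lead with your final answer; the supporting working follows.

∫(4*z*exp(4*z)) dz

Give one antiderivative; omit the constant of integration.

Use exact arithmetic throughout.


The answer is z*exp(4*z) - exp(4*z)/4.
Step 1. Integrate ∫(4*z*exp(4*z)) dz by parts with u = z, dv = (4*exp(4*z)) dz, so v = exp(4*z): now z*exp(4*z) + ∫(-exp(4*z)) dz.
Step 2. Evaluate the standard form: now z*exp(4*z) - exp(4*z)/4.
Answer: z*exp(4*z) - exp(4*z)/4.


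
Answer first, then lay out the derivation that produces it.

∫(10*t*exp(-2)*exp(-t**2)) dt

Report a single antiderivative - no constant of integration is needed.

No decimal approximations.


The answer is -5*exp(-t**2 - 2).
Step 1. Substitute u = t**2 + 2, turning ∫(10*t*exp(-2)*exp(-t**2)) dt into ∫(5*exp(-u)) du: now ∫(5*exp(-u)) du.
Step 2. Evaluate the standard form: now -5*exp(-u).
Step 3. Substitute back u = t**2 + 2: now -5*exp(-t**2 - 2).
Answer: -5*exp(-t**2 - 2).


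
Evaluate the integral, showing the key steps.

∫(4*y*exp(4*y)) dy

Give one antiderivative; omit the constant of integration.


Step 1. Integrate ∫(4*y*exp(4*y)) dy by parts with u = y, dv = (4*exp(4*y)) dy, so v = exp(4*y): now y*exp(4*y) + ∫(-exp(4*y)) dy.
Step 2. Evaluate the standard form: now y*exp(4*y) - exp(4*y)/4.
Answer: y*exp(4*y) - exp(4*y)/4.


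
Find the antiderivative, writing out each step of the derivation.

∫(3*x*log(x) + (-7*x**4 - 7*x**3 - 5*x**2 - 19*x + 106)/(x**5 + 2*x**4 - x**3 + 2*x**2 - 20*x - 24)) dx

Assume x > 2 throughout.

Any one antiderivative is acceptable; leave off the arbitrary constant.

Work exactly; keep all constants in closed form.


Step 1. Rewrite: now ∫(3*x*log(x)) dx + ∫((-7*x**4 - 7*x**3 - 5*x**2 - 19*x + 106)/(x**5 + 2*x**4 - x**3 + 2*x**2 - 20*x - 24)) dx.
Step 2. Decompose ∫((-7*x**4 - 7*x**3 - 5*x**2 - 19*x + 106)/(x**5 + 2*x**4 - x**3 + 2*x**2 - 20*x - 24)) dx by partial fractions, (-7*x**4 - 7*x**3 - 5*x**2 - 19*x + 106)/(x**5 + 2*x**4 - x**3 + 2*x**2 - 20*x - 24) = -1/(x**2 + 4) - 2/(x + 3) - 4/(x + 1) - 1/(x - 2): now ∫(3*x*log(x)) dx + ∫(-1/(x - 2)) dx + ∫(-4/(x + 1)) dx + ∫(-2/(x + 3)) dx + ∫(-1/(x**2 + 4)) dx.
Step 3. Evaluate the standard form [assuming x > -3]: now -2*log(x + 3) + ∫(3*x*log(x)) dx + ∫(-1/(x - 2)) dx + ∫(-4/(x + 1)) dx + ∫(-1/(x**2 + 4)) dx.
Step 4. Evaluate the standard form [assuming x > 2]: now -log(x - 2) - 2*log(x + 3) + ∫(3*x*log(x)) dx + ∫(-4/(x + 1)) dx + ∫(-1/(x**2 + 4)) dx.
Step 5. Evaluate the standard form [assuming x > -1]: now -log(x - 2) - 4*log(x + 1) - 2*log(x + 3) + ∫(3*x*log(x)) dx + ∫(-1/(x**2 + 4)) dx.
Step 6. Evaluate the standard form: now -log(x - 2) - 4*log(x + 1) - 2*log(x + 3) - atan(x/2)/2 + ∫(3*x*log(x)) dx.
Step 7. Integrate ∫(3*x*log(x)) dx by parts with u = log(x), dv = (3*x) dx, so v = 3*x**2/2 [assuming x > 0]: now 3*x**2*log(x)/2 - log(x - 2) - 4*log(x + 1) - 2*log(x + 3) - atan(x/2)/2 + ∫(-3*x/2) dx.
Step 8. Evaluate the standard form: now 3*x**2*log(x)/2 - 3*x**2/4 - log(x - 2) - 4*log(x + 1) - 2*log(x + 3) - atan(x/2)/2.
Answer: 3*x**2*log(x)/2 - 3*x**2/4 - log(x - 2) - 4*log(x + 1) - 2*log(x + 3) - atan(x/2)/2.


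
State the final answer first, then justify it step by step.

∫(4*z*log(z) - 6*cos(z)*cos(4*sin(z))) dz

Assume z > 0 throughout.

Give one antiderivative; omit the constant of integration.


The answer is 2*z**2*log(z) - z**2 - 3*sin(4*sin(z))/2.
Step 1. Rewrite: now ∫(4*z*log(z)) dz + ∫(-6*cos(z)*cos(4*sin(z))) dz.
Step 2. Substitute u = sin(z), turning ∫(-6*cos(z)*cos(4*sin(z))) dz into ∫(-6*cos(4*u)) du: now ∫(4*z*log(z)) dz + ∫(-6*cos(4*u)) du.
Step 3. Evaluate the standard form: now -3*sin(4*u)/2 + ∫(4*z*log(z)) dz.
Step 4. Substitute back u = sin(z): now -3*sin(4*sin(z))/2 + ∫(4*z*log(z)) dz.
Step 5. Integrate ∫(4*z*log(z)) dz by parts with u = log(z), dv = (4*z) dz, so v = 2*z**2 [assuming z > 0]: now 2*z**2*log(z) - 3*sin(4*sin(z))/2 + ∫(-2*z) dz.
Step 6. Evaluate the standard form: now 2*z**2*log(z) - z**2 - 3*sin(4*sin(z))/2.
Answer: 2*z**2*log(z) - z**2 - 3*sin(4*sin(z))/2.


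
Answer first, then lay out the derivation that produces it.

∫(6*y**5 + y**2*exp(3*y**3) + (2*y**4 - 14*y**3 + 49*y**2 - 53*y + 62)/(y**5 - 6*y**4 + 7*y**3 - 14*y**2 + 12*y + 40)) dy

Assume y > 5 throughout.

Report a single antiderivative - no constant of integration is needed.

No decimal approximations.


The answer is y**6 + exp(3*y**3)/9 + log(y - 5) - log(y - 2) + 2*log(y + 1) - 3*atan(y/2)/2.
Step 1. Rewrite: now ∫(6*y**5) dy + ∫(y**2*exp(3*y**3)) dy + ∫((2*y**4 - 14*y**3 + 49*y**2 - 53*y + 62)/(y**5 - 6*y**4 + 7*y**3 - 14*y**2 + 12*y + 40)) dy.
Step 2. Evaluate the standard form: now y**6 + ∫(y**2*exp(3*y**3)) dy + ∫((2*y**4 - 14*y**3 + 49*y**2 - 53*y + 62)/(y**5 - 6*y**4 + 7*y**3 - 14*y**2 + 12*y + 40)) dy.
Step 3. Decompose ∫((2*y**4 - 14*y**3 + 49*y**2 - 53*y + 62)/(y**5 - 6*y**4 + 7*y**3 - 14*y**2 + 12*y + 40)) dy by partial fractions, (2*y**4 - 14*y**3 + 49*y**2 - 53*y + 62)/(y**5 - 6*y**4 + 7*y**3 - 14*y**2 + 12*y + 40) = -3/(y**2 + 4) + 2/(y + 1) - 1/(y - 2) + 1/(y - 5): now y**6 + ∫(y**2*exp(3*y**3)) dy + ∫(1/(y - 5)) dy + ∫(-1/(y - 2)) dy + ∫(2/(y + 1)) dy + ∫(-3/(y**2 + 4)) dy.
Step 4. Evaluate the standard form [assuming y > 2]: now y**6 - log(y - 2) + ∫(y**2*exp(3*y**3)) dy + ∫(1/(y - 5)) dy + ∫(2/(y + 1)) dy + ∫(-3/(y**2 + 4)) dy.
Step 5. Evaluate the standard form [assuming y > -1]: now y**6 - log(y - 2) + 2*log(y + 1) + ∫(y**2*exp(3*y**3)) dy + ∫(1/(y - 5)) dy + ∫(-3/(y**2 + 4)) dy.
Step 6. Evaluate the standard form [assuming y > 5]: now y**6 + log(y - 5) - log(y - 2) + 2*log(y + 1) + ∫(y**2*exp(3*y**3)) dy + ∫(-3/(y**2 + 4)) dy.
Step 7. Evaluate the standard form: now y**6 + log(y - 5) - log(y - 2) + 2*log(y + 1) - 3*atan(y/2)/2 + ∫(y**2*exp(3*y**3)) dy.
Step 8. Substitute u = y**3, turning ∫(y**2*exp(3*y**3)) dy into ∫(exp(3*u)/3) du: now y**6 + log(y - 5) - log(y - 2) + 2*log(y + 1) - 3*atan(y/2)/2 + ∫(exp(3*u)/3) du.
Step 9. Evaluate the standard form: now y**6 + exp(3*u)/9 + log(y - 5) - log(y - 2) + 2*log(y + 1) - 3*atan(y/2)/2.
Step 10. Substitute back u = y**3: now y**6 + exp(3*y**3)/9 + log(y - 5) - log(y - 2) + 2*log(y + 1) - 3*atan(y/2)/2.
Answer: y**6 + exp(3*y**3)/9 + log(y - 5) - log(y - 2) + 2*log(y + 1) - 3*atan(y/2)/2.


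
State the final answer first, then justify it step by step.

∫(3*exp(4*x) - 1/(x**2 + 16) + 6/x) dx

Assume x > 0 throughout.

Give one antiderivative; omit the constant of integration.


The answer is 3*exp(4*x)/4 + 6*log(x) - atan(x/4)/4.
Step 1. Rewrite: now ∫(6/x) dx + ∫(-1/(x**2 + 16)) dx + ∫(3*exp(4*x)) dx.
Step 2. Evaluate the standard form: now -atan(x/4)/4 + ∫(6/x) dx + ∫(3*exp(4*x)) dx.
Step 3. Evaluate the standard form: now 3*exp(4*x)/4 - atan(x/4)/4 + ∫(6/x) dx.
Step 4. Evaluate the standard form [assuming x > 0]: now 3*exp(4*x)/4 + 6*log(x) - atan(x/4)/4.
Answer: 3*exp(4*x)/4 + 6*log(x) - atan(x/4)/4.


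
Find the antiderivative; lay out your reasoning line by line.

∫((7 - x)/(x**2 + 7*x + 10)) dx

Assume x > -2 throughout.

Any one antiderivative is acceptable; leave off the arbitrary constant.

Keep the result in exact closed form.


Step 1. Decompose ∫((7 - x)/(x**2 + 7*x + 10)) dx by partial fractions, (7 - x)/(x**2 + 7*x + 10) = -4/(x + 5) + 3/(x + 2): now ∫(3/(x + 2)) dx + ∫(-4/(x + 5)) dx.
Step 2. Evaluate the standard form [assuming x > -5]: now -4*log(x + 5) + ∫(3/(x + 2)) dx.
Step 3. Evaluate the standard form [assuming x > -2]: now 3*log(x + 2) - 4*log(x + 5).
Answer: 3*log(x + 2) - 4*log(x + 5).


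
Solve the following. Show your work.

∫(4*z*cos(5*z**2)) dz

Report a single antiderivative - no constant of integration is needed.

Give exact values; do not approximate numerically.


Step 1. Substitute u = z**2, turning ∫(4*z*cos(5*z**2)) dz into ∫(2*cos(5*u)) du: now ∫(2*cos(5*u)) du.
Step 2. Evaluate the standard form: now 2*sin(5*u)/5.
Step 3. Substitute back u = z**2: now 2*sin(5*z**2)/5.
Answer: 2*sin(5*z**2)/5.


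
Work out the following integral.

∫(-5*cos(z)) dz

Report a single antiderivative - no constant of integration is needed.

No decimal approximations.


Answer: -5*sin(z).


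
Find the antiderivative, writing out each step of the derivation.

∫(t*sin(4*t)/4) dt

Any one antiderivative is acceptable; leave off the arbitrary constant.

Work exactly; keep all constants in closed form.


Step 1. Integrate ∫(t*sin(4*t)/4) dt by parts with u = t, dv = (sin(4*t)/4) dt, so v = -cos(4*t)/16: now -t*cos(4*t)/16 + ∫(cos(4*t)/16) dt.
Step 2. Evaluate the standard form: now -t*cos(4*t)/16 + sin(4*t)/64.
Answer: -t*cos(4*t)/16 + sin(4*t)/64.


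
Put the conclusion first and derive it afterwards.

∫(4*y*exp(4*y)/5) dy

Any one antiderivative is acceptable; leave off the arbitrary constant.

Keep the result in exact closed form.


The answer is y*exp(4*y)/5 - exp(4*y)/20.
Step 1. Integrate ∫(4*y*exp(4*y)/5) dy by parts with u = y, dv = (4*exp(4*y)/5) dy, so v = exp(4*y)/5: now y*exp(4*y)/5 + ∫(-exp(4*y)/5) dy.
Step 2. Evaluate the standard form: now y*exp(4*y)/5 - exp(4*y)/20.
Answer: y*exp(4*y)/5 - exp(4*y)/20.


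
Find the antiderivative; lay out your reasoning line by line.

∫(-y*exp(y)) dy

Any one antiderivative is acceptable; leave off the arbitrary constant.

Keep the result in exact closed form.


Step 1. Integrate ∫(-y*exp(y)) dy by parts with u = y, dv = (-exp(y)) dy, so v = -exp(y): now -y*exp(y) + ∫(exp(y)) dy.
Step 2. Evaluate the standard form: now -y*exp(y) + exp(y).
Answer: -y*exp(y) + exp(y).


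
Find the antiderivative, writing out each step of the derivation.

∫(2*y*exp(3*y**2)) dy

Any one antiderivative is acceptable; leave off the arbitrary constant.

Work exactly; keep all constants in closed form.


Step 1. Substitute u = y**2, turning ∫(2*y*exp(3*y**2)) dy into ∫(exp(3*u)) du: now ∫(exp(3*u)) du.
Step 2. Evaluate the standard form: now exp(3*u)/3.
Step 3. Substitute back u = y**2: now exp(3*y**2)/3.
Answer: exp(3*y**2)/3.


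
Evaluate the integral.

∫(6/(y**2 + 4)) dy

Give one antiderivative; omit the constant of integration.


Answer: 3*atan(y/2).


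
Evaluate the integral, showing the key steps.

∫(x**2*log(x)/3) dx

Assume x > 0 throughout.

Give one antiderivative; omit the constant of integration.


Step 1. Integrate ∫(x**2*log(x)/3) dx by parts with u = log(x), dv = (x**2/3) dx, so v = x**3/9 [assuming x > 0]: now x**3*log(x)/9 + ∫(-x**2/9) dx.
Step 2. Evaluate the standard form: now x**3*log(x)/9 - x**3/27.
Answer: x**3*log(x)/9 - x**3/27.


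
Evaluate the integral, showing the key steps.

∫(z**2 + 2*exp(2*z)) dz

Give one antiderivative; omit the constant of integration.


Step 1. Rewrite: now ∫(z**2) dz + ∫(2*exp(2*z)) dz.
Step 2. Evaluate the standard form: now z**3/3 + ∫(2*exp(2*z)) dz.
Step 3. Evaluate the standard form: now z**3/3 + exp(2*z).
Answer: z**3/3 + exp(2*z).


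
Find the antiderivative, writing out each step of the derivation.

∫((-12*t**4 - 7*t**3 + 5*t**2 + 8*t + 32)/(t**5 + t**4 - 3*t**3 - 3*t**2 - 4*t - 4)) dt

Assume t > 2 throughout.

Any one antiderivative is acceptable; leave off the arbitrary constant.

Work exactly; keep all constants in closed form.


Step 1. Decompose ∫((-12*t**4 - 7*t**3 + 5*t**2 + 8*t + 32)/(t**5 + t**4 - 3*t**3 - 3*t**2 - 4*t - 4)) dt by partial fractions, (-12*t**4 - 7*t**3 + 5*t**2 + 8*t + 32)/(t**5 + t**4 - 3*t**3 - 3*t**2 - 4*t - 4) = -3/(t**2 + 1) - 5/(t + 2) - 4/(t + 1) - 3/(t - 2): now ∫(-3/(t - 2)) dt + ∫(-4/(t + 1)) dt + ∫(-5/(t + 2)) dt + ∫(-3/(t**2 + 1)) dt.
Step 2. Evaluate the standard form [assuming t > -1]: now -4*log(t + 1) + ∫(-3/(t - 2)) dt + ∫(-5/(t + 2)) dt + ∫(-3/(t**2 + 1)) dt.
Step 3. Evaluate the standard form [assuming t > 2]: now -3*log(t - 2) - 4*log(t + 1) + ∫(-5/(t + 2)) dt + ∫(-3/(t**2 + 1)) dt.
Step 4. Evaluate the standard form [assuming t > -2]: now -3*log(t - 2) - 4*log(t + 1) - 5*log(t + 2) + ∫(-3/(t**2 + 1)) dt.
Step 5. Evaluate the standard form: now -3*log(t - 2) - 4*log(t + 1) - 5*log(t + 2) - 3*atan(t).
Answer: -3*log(t - 2) - 4*log(t + 1) - 5*log(t + 2) - 3*atan(t).


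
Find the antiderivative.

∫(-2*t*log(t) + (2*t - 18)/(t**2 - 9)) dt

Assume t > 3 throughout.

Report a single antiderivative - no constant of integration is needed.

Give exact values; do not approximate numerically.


Answer: -t**2*log(t) + t**2/2 - 2*log(t - 3) + 4*log(t + 3).


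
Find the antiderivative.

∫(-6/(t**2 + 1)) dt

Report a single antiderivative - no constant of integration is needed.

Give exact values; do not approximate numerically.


Answer: -6*atan(t).


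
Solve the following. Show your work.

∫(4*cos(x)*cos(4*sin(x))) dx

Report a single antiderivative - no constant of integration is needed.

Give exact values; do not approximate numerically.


Step 1. Substitute u = sin(x), turning ∫(4*cos(x)*cos(4*sin(x))) dx into ∫(4*cos(4*u)) du: now ∫(4*cos(4*u)) du.
Step 2. Evaluate the standard form: now sin(4*u).
Step 3. Substitute back u = sin(x): now sin(4*sin(x)).
Answer: sin(4*sin(x)).


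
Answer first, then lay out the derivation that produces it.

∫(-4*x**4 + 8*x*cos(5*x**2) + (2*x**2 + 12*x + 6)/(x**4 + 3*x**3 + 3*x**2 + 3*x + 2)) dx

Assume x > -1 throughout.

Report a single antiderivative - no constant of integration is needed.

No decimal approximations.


The answer is -4*x**5/5 - 2*log(x + 1) + 2*log(x + 2) + 4*sin(5*x**2)/5 + 4*atan(x).
Step 1. Rewrite: now ∫(-4*x**4) dx + ∫(8*x*cos(5*x**2)) dx + ∫((2*x**2 + 12*x + 6)/(x**4 + 3*x**3 + 3*x**2 + 3*x + 2)) dx.
Step 2. Decompose ∫((2*x**2 + 12*x + 6)/(x**4 + 3*x**3 + 3*x**2 + 3*x + 2)) dx by partial fractions, (2*x**2 + 12*x + 6)/(x**4 + 3*x**3 + 3*x**2 + 3*x + 2) = 4/(x**2 + 1) + 2/(x + 2) - 2/(x + 1): now ∫(-4*x**4) dx + ∫(8*x*cos(5*x**2)) dx + ∫(-2/(x + 1)) dx + ∫(2/(x + 2)) dx + ∫(4/(x**2 + 1)) dx.
Step 3. Evaluate the standard form [assuming x > -1]: now -2*log(x + 1) + ∫(-4*x**4) dx + ∫(8*x*cos(5*x**2)) dx + ∫(2/(x + 2)) dx + ∫(4/(x**2 + 1)) dx.
Step 4. Evaluate the standard form [assuming x > -2]: now -2*log(x + 1) + 2*log(x + 2) + ∫(-4*x**4) dx + ∫(8*x*cos(5*x**2)) dx + ∫(4/(x**2 + 1)) dx.
Step 5. Evaluate the standard form: now -2*log(x + 1) + 2*log(x + 2) + 4*atan(x) + ∫(-4*x**4) dx + ∫(8*x*cos(5*x**2)) dx.
Step 6. Evaluate the standard form: now -4*x**5/5 - 2*log(x + 1) + 2*log(x + 2) + 4*atan(x) + ∫(8*x*cos(5*x**2)) dx.
Step 7. Substitute u = x**2, turning ∫(8*x*cos(5*x**2)) dx into ∫(4*cos(5*u)) du: now -4*x**5/5 - 2*log(x + 1) + 2*log(x + 2) + 4*atan(x) + ∫(4*cos(5*u)) du.
Step 8. Evaluate the standard form: now -4*x**5/5 - 2*log(x + 1) + 2*log(x + 2) + 4*sin(5*u)/5 + 4*atan(x).
Step 9. Substitute back u = x**2: now -4*x**5/5 - 2*log(x + 1) + 2*log(x + 2) + 4*sin(5*x**2)/5 + 4*atan(x).
Answer: -4*x**5/5 - 2*log(x + 1) + 2*log(x + 2) + 4*sin(5*x**2)/5 + 4*atan(x).


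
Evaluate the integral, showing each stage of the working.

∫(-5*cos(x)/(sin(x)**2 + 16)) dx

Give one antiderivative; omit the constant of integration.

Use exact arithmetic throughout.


Step 1. Substitute u = sin(x), turning ∫(-5*cos(x)/(sin(x)**2 + 16)) dx into ∫(-5/(u**2 + 16)) du: now ∫(-5/(u**2 + 16)) du.
Step 2. Evaluate the standard form: now -5*atan(u/4)/4.
Step 3. Substitute back u = sin(x): now -5*atan(sin(x)/4)/4.
Answer: -5*atan(sin(x)/4)/4.


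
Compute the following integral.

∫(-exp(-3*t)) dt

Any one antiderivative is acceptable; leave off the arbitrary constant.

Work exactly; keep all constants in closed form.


Answer: exp(-3*t)/3.


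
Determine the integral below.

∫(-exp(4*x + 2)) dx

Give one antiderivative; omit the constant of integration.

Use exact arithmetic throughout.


Answer: -exp(4*x + 2)/4.


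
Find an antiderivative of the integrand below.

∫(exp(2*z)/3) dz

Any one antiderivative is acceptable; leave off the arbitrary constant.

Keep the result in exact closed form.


Answer: exp(2*z)/6.


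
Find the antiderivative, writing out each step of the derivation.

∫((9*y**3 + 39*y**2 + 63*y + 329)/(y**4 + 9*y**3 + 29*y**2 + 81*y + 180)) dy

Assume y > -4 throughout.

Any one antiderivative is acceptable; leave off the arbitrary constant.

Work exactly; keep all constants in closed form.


Step 1. Decompose ∫((9*y**3 + 39*y**2 + 63*y + 329)/(y**4 + 9*y**3 + 29*y**2 + 81*y + 180)) dy by partial fractions, (9*y**3 + 39*y**2 + 63*y + 329)/(y**4 + 9*y**3 + 29*y**2 + 81*y + 180) = -2/(y**2 + 9) + 4/(y + 5) + 5/(y + 4): now ∫(5/(y + 4)) dy + ∫(4/(y + 5)) dy + ∫(-2/(y**2 + 9)) dy.
Step 2. Evaluate the standard form [assuming y > -4]: now 5*log(y + 4) + ∫(4/(y + 5)) dy + ∫(-2/(y**2 + 9)) dy.
Step 3. Evaluate the standard form [assuming y > -5]: now 5*log(y + 4) + 4*log(y + 5) + ∫(-2/(y**2 + 9)) dy.
Step 4. Evaluate the standard form: now 5*log(y + 4) + 4*log(y + 5) - 2*atan(y/3)/3.
Answer: 5*log(y + 4) + 4*log(y + 5) - 2*atan(y/3)/3.


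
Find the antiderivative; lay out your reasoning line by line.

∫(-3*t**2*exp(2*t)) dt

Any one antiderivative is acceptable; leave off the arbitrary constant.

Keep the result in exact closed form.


Step 1. Integrate ∫(-3*t**2*exp(2*t)) dt by parts with u = t**2, dv = (-3*exp(2*t)) dt, so v = -3*exp(2*t)/2: now -3*t**2*exp(2*t)/2 + ∫(3*t*exp(2*t)) dt.
Step 2. Integrate ∫(3*t*exp(2*t)) dt by parts with u = t, dv = (3*exp(2*t)) dt, so v = 3*exp(2*t)/2: now -3*t**2*exp(2*t)/2 + 3*t*exp(2*t)/2 + ∫(-3*exp(2*t)/2) dt.
Step 3. Evaluate the standard form: now -3*t**2*exp(2*t)/2 + 3*t*exp(2*t)/2 - 3*exp(2*t)/4.
Answer: -3*t**2*exp(2*t)/2 + 3*t*exp(2*t)/2 - 3*exp(2*t)/4.


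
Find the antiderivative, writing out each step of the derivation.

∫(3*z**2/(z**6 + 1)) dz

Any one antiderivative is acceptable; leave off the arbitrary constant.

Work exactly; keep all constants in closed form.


Step 1. Substitute u = z**3, turning ∫(3*z**2/(z**6 + 1)) dz into ∫(1/(u**2 + 1)) du: now ∫(1/(u**2 + 1)) du.
Step 2. Evaluate the standard form: now atan(u).
Step 3. Substitute back u = z**3: now atan(z**3).
Answer: atan(z**3).


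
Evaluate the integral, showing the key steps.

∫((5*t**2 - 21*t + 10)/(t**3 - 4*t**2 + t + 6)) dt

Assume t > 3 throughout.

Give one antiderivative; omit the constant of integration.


Step 1. Decompose ∫((5*t**2 - 21*t + 10)/(t**3 - 4*t**2 + t + 6)) dt by partial fractions, (5*t**2 - 21*t + 10)/(t**3 - 4*t**2 + t + 6) = 3/(t + 1) + 4/(t - 2) - 2/(t - 3): now ∫(-2/(t - 3)) dt + ∫(4/(t - 2)) dt + ∫(3/(t + 1)) dt.
Step 2. Evaluate the standard form [assuming t > 2]: now 4*log(t - 2) + ∫(-2/(t - 3)) dt + ∫(3/(t + 1)) dt.
Step 3. Evaluate the standard form [assuming t > 3]: now -2*log(t - 3) + 4*log(t - 2) + ∫(3/(t + 1)) dt.
Step 4. Evaluate the standard form [assuming t > -1]: now -2*log(t - 3) + 4*log(t - 2) + 3*log(t + 1).
Answer: -2*log(t - 3) + 4*log(t - 2) + 3*log(t + 1).


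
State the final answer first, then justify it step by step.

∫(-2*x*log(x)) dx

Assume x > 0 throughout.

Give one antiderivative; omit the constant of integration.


The answer is -x**2*log(x) + x**2/2.
Step 1. Integrate ∫(-2*x*log(x)) dx by parts with u = log(x), dv = (-2*x) dx, so v = -x**2 [assuming x > 0]: now -x**2*log(x) + ∫(x) dx.
Step 2. Evaluate the standard form: now -x**2*log(x) + x**2/2.
Answer: -x**2*log(x) + x**2/2.


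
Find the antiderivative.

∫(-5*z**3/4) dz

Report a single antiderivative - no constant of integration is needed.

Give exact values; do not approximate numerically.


Answer: -5*z**4/16.


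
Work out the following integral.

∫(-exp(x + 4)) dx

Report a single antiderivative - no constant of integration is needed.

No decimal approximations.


Answer: -exp(x + 4).


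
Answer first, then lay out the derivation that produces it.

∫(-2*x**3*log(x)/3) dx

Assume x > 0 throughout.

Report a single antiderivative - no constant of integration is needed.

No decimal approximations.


The answer is -x**4*log(x)/6 + x**4/24.
Step 1. Integrate ∫(-2*x**3*log(x)/3) dx by parts with u = log(x), dv = (-2*x**3/3) dx, so v = -x**4/6 [assuming x > 0]: now -x**4*log(x)/6 + ∫(x**3/6) dx.
Step 2. Evaluate the standard form: now -x**4*log(x)/6 + x**4/24.
Answer: -x**4*log(x)/6 + x**4/24.
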